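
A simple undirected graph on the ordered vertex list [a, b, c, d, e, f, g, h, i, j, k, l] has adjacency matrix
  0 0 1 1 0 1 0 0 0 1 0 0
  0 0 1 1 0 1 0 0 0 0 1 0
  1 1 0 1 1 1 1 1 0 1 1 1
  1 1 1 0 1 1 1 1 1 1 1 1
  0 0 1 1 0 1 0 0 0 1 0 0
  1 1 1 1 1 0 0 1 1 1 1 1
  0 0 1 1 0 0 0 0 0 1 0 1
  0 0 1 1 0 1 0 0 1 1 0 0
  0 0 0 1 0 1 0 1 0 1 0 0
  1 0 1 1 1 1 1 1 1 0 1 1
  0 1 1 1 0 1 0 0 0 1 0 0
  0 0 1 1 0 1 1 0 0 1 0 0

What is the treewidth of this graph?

A width-4 tree decomposition is:
Bags: B1 = {c, d, f, j, l}  B2 = {c, d, f, h, j}  B3 = {d, f, h, i, j}  B4 = {c, d, f, j, k}  B5 = {c, d, e, f, j}  B6 = {b, c, d, f, k}  B7 = {c, d, g, j, l}  B8 = {a, c, d, f, j}
Tree: B1–B2, B2–B3, B2–B4, B2–B5, B4–B6, B1–B7, B1–B8
Each bag holds 5 vertices, so the decomposition has width 4, which upper-bounds the treewidth. For the lower bound, the 5 vertices {c, d, g, j, l} are pairwise adjacent, and any tree decomposition puts a clique entirely inside one bag — forcing width ≥ 4. Hence tw(G) = 4 exactly.

4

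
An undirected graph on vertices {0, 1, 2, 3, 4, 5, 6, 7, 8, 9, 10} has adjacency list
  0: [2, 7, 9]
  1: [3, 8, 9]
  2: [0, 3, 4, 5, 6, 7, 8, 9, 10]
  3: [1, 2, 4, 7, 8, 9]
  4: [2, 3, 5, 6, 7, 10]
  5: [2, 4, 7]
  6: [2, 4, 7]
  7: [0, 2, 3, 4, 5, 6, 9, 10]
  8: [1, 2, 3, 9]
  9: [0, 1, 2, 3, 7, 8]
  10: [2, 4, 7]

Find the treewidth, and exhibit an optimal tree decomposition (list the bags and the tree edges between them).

Each bag holds 4 vertices, so the decomposition has width 3, which upper-bounds the treewidth. Conversely, {1, 3, 8, 9} is a clique of size 4, and the vertices of any clique must share a bag in every tree decomposition; so some bag has ≥ 4 vertices and tw(G) ≥ 3. The upper and lower bounds meet at 3, so that is the treewidth.

Treewidth 3.
One optimal decomposition is:
Bags: B1 = {2, 3, 4, 7}  B2 = {2, 3, 7, 9}  B3 = {2, 4, 6, 7}  B4 = {0, 2, 7, 9}  B5 = {2, 4, 7, 10}  B6 = {2, 4, 5, 7}  B7 = {2, 3, 8, 9}  B8 = {1, 3, 8, 9}
Tree: B1–B2, B1–B3, B2–B4, B1–B5, B1–B6, B2–B7, B7–B8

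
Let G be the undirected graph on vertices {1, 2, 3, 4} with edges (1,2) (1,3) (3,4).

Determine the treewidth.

1

A width-1 tree decomposition is:
Bags: B1 = {3, 4}  B2 = {1, 3}  B3 = {1, 2}
Tree: B1–B2, B2–B3
Each bag holds 2 vertices, so the decomposition has width 1, which upper-bounds the treewidth. Any graph with an edge has treewidth ≥ 1, and G has the edge 4–3. Combining the bounds, tw(G) = 1.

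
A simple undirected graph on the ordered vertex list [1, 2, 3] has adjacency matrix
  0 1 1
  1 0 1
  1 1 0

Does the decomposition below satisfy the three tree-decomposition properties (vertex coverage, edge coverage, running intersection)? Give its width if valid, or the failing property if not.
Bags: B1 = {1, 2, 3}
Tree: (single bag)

Yes; width 2.

Every vertex of G appears in some bag (union = {1, 2, 3}); every edge is covered by a bag; and for each vertex v the set of bags containing v is connected in the bag tree. The decomposition is therefore valid. The largest bag has 3 vertices, so the width is 2.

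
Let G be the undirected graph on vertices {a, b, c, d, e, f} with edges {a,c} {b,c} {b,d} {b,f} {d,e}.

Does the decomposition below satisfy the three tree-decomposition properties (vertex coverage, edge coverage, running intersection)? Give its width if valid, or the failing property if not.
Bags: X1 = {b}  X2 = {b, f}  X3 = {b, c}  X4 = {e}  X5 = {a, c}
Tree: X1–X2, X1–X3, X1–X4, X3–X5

No — vertex d appears in no bag.

A tree decomposition must satisfy three properties: every vertex lies in some bag; for every edge, both endpoints lie together in some bag; and for every vertex, the bags containing it form a connected subtree. Here vertex d appears in no bag, so the decomposition is invalid.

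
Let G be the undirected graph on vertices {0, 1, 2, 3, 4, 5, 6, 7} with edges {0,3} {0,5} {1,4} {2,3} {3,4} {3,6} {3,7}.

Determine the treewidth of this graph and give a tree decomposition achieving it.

The largest bag has 2 vertices, giving width 1; this decomposition certifies tw(G) ≤ 1. Any graph with an edge has treewidth ≥ 1, and G has the edge 6–3. Combining the bounds, tw(G) = 1.

Treewidth 1.
Bags: B1 = {3, 6}  B2 = {3, 7}  B3 = {3, 4}  B4 = {2, 3}  B5 = {0, 3}  B6 = {0, 5}  B7 = {1, 4}
Tree: B1–B2, B2–B3, B1–B4, B2–B5, B5–B6, B3–B7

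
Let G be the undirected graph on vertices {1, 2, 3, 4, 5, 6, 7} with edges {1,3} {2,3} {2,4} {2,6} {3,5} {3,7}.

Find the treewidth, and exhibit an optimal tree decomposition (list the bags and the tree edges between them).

Each bag holds 2 vertices, so the decomposition has width 1, which upper-bounds the treewidth. Any graph with an edge has treewidth ≥ 1, and G has the edge 7–3. Hence tw(G) = 1 exactly.

Treewidth 1.
One such decomposition:
Bags: B1 = {3, 7}  B2 = {1, 3}  B3 = {2, 3}  B4 = {2, 6}  B5 = {2, 4}  B6 = {3, 5}
Tree: B1–B2, B2–B3, B3–B4, B4–B5, B1–B6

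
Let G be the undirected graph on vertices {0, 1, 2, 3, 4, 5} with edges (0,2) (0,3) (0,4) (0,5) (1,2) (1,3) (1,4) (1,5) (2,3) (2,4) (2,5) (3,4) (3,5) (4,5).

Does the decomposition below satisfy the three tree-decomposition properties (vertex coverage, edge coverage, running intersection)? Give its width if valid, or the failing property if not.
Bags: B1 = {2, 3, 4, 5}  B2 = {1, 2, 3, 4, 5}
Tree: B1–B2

A tree decomposition must satisfy three properties: every vertex lies in some bag; for every edge, both endpoints lie together in some bag; and for every vertex, the bags containing it form a connected subtree. Here vertex 0 appears in no bag, so the decomposition is invalid.

No — vertex 0 appears in no bag.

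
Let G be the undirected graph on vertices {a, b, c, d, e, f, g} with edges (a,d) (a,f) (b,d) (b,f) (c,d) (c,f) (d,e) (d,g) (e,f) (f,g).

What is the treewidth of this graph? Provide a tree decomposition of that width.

Treewidth 2.
One optimal decomposition is:
Bags: B1 = {b, d, f}  B2 = {d, f, g}  B3 = {c, d, f}  B4 = {a, d, f}  B5 = {d, e, f}
Tree: B1–B2, B2–B3, B3–B4, B4–B5

Each bag holds 3 vertices, so the decomposition has width 2, which upper-bounds the treewidth. For the lower bound, G contains the cycle f–b–d–g–f, so G is not a forest; only forests have treewidth ≤ 1, hence tw(G) ≥ 2. The upper and lower bounds meet at 2, so that is the treewidth.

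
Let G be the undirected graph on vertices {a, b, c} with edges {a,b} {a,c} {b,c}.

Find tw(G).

2

A width-2 tree decomposition is:
Bags: B1 = {a, b, c}
Tree: (single bag)
A single bag containing all 3 vertices is trivially a valid decomposition of width 2. Conversely, {a, b, c} is a clique of size 3, and the vertices of any clique must share a bag in every tree decomposition; so some bag has ≥ 3 vertices and tw(G) ≥ 2. The upper and lower bounds meet at 2, so that is the treewidth.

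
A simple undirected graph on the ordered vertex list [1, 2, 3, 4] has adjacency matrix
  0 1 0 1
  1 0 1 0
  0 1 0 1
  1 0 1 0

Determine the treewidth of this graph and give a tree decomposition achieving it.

Each bag holds 3 vertices, so the decomposition has width 2, which upper-bounds the treewidth. The edges 4–3–2–1–4 form a cycle, so G is not a tree and its treewidth is at least 2. Hence tw(G) = 2 exactly.

Treewidth 2.
One such decomposition:
Bags: B1 = {2, 3, 4}  B2 = {1, 2, 4}
Tree: B1–B2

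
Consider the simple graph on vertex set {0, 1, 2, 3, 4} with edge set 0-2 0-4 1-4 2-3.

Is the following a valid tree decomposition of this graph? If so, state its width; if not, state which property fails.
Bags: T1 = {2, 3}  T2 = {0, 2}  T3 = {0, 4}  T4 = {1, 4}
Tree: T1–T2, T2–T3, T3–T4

Checking the three conditions: (i) the bags cover all of {0, 1, 2, 3, 4}; (ii) for each edge, some bag contains both endpoints; (iii) the bags containing any fixed vertex form a subtree. All hold, so the decomposition is valid with width 2 − 1 = 1.

Yes; width 1.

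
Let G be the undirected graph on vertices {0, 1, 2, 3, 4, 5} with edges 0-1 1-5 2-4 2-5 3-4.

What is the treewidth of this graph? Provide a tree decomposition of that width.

Treewidth 1.
One such decomposition:
Bags: B1 = {0, 1}  B2 = {1, 5}  B3 = {2, 5}  B4 = {2, 4}  B5 = {3, 4}
Tree: B1–B2, B2–B3, B3–B4, B4–B5

The largest bag has 2 vertices, giving width 1; this decomposition certifies tw(G) ≤ 1. G has an edge, so its treewidth is at least 1. Hence tw(G) = 1 exactly.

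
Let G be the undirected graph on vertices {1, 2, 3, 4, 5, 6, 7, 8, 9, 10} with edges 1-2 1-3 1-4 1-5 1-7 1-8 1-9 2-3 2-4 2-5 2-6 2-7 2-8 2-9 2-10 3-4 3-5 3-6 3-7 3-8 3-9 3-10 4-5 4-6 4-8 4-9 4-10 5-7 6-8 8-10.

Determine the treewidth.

A width-4 tree decomposition is:
Bags: B1 = {2, 3, 4, 6, 8}  B2 = {1, 2, 3, 4, 8}  B3 = {1, 2, 3, 4, 5}  B4 = {1, 2, 3, 5, 7}  B5 = {2, 3, 4, 8, 10}  B6 = {1, 2, 3, 4, 9}
Tree: B1–B2, B2–B3, B3–B4, B1–B5, B3–B6
The largest bag has 5 vertices, giving width 4; this decomposition certifies tw(G) ≤ 4. Conversely, {1, 2, 3, 4, 8} is a clique of size 5, and the vertices of any clique must share a bag in every tree decomposition; so some bag has ≥ 5 vertices and tw(G) ≥ 4. The upper and lower bounds meet at 4, so that is the treewidth.

4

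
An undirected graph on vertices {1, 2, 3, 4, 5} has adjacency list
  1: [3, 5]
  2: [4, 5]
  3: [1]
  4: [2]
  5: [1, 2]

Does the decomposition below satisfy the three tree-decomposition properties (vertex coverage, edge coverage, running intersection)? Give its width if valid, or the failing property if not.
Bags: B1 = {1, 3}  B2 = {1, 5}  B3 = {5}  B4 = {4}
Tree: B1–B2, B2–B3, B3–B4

A tree decomposition must satisfy three properties: every vertex lies in some bag; for every edge, both endpoints lie together in some bag; and for every vertex, the bags containing it form a connected subtree. Here vertex 2 appears in no bag, so the decomposition is invalid.

No — vertex 2 appears in no bag.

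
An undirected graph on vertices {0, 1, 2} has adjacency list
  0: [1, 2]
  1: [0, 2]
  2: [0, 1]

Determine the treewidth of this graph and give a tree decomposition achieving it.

With just one bag of size 3, the width is 3 − 1 = 2, so tw(G) ≤ 2. Conversely, {0, 1, 2} is a clique of size 3, and the vertices of any clique must share a bag in every tree decomposition; so some bag has ≥ 3 vertices and tw(G) ≥ 2. Therefore the treewidth is 2.

Treewidth 2.
One optimal decomposition is:
Bags: B1 = {0, 1, 2}
Tree: (single bag)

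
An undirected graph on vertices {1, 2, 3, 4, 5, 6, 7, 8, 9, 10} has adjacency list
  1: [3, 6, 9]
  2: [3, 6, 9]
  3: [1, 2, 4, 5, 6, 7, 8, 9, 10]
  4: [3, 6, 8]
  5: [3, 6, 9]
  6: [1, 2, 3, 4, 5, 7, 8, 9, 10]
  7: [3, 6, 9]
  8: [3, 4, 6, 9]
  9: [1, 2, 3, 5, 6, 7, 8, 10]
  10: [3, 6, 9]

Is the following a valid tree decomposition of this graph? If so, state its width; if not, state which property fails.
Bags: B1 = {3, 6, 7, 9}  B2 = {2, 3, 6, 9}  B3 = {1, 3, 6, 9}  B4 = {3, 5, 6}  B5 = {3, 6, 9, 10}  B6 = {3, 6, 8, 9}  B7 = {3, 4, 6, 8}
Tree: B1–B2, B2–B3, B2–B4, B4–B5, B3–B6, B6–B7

A tree decomposition must satisfy three properties: every vertex lies in some bag; for every edge, both endpoints lie together in some bag; and for every vertex, the bags containing it form a connected subtree. Here edge (9,5) lies in no bag, so the decomposition is invalid.

No — edge (9,5) lies in no bag.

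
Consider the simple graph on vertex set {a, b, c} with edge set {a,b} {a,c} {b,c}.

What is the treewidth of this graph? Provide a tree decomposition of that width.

With just one bag of size 3, the width is 3 − 1 = 2, so tw(G) ≤ 2. For the lower bound, the 3 vertices {a, b, c} are pairwise adjacent, and any tree decomposition puts a clique entirely inside one bag — forcing width ≥ 2. Hence tw(G) = 2 exactly.

Treewidth 2.
Bags: B1 = {a, b, c}
Tree: (single bag)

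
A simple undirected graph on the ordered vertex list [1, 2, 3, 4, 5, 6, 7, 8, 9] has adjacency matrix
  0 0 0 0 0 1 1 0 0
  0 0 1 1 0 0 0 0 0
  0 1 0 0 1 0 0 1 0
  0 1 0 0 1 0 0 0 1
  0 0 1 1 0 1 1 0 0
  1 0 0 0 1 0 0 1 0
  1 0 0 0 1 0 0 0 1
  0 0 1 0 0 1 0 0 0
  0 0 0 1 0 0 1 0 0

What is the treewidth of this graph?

3

A width-3 tree decomposition is:
Bags: B1 = {1, 4, 7, 9}  B2 = {1, 4, 5, 7}  B3 = {1, 4, 5, 6}  B4 = {2, 4, 5, 6}  B5 = {2, 3, 5, 6}  B6 = {2, 3, 6, 8}
Tree: B1–B2, B2–B3, B3–B4, B4–B5, B5–B6
Each bag holds 4 vertices, so the decomposition has width 3, which upper-bounds the treewidth. For the lower bound: the 4 vertex sets {1,7,9}, {4}, {5}, {2,3,6,8} are disjoint, each induces a connected subgraph, and every pair is joined by at least one edge of G. Contracting each set to a single vertex therefore yields K_{4} as a minor, and since treewidth is minor-monotone, tw(G) ≥ tw(K_{4}) = 3. Hence tw(G) = 3 exactly.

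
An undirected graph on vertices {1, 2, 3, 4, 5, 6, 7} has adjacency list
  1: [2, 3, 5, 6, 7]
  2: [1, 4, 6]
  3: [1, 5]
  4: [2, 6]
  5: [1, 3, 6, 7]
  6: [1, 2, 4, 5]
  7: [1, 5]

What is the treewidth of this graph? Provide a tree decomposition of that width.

The largest bag has 3 vertices, giving width 2; this decomposition certifies tw(G) ≤ 2. For the lower bound, the 3 vertices {1, 2, 6} are pairwise adjacent, and any tree decomposition puts a clique entirely inside one bag — forcing width ≥ 2. Hence tw(G) = 2 exactly.

Treewidth 2.
One optimal decomposition is:
Bags: B1 = {1, 5, 6}  B2 = {1, 2, 6}  B3 = {1, 3, 5}  B4 = {2, 4, 6}  B5 = {1, 5, 7}
Tree: B1–B2, B1–B3, B2–B4, B1–B5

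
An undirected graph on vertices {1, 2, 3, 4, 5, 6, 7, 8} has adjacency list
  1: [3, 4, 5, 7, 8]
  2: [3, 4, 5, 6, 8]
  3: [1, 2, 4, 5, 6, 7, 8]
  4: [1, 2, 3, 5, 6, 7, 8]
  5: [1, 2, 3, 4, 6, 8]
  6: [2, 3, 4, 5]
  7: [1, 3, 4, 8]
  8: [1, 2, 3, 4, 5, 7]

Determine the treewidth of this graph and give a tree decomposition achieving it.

Treewidth 4.
One such decomposition:
Bags: B1 = {1, 3, 4, 5, 8}  B2 = {2, 3, 4, 5, 8}  B3 = {2, 3, 4, 5, 6}  B4 = {1, 3, 4, 7, 8}
Tree: B1–B2, B2–B3, B1–B4

Every bag has size at most 5, so the width is 5 − 1 = 4 and tw(G) ≤ 4. For the lower bound, the 5 vertices {1, 3, 4, 5, 8} are pairwise adjacent, and any tree decomposition puts a clique entirely inside one bag — forcing width ≥ 4. Combining the bounds, tw(G) = 4.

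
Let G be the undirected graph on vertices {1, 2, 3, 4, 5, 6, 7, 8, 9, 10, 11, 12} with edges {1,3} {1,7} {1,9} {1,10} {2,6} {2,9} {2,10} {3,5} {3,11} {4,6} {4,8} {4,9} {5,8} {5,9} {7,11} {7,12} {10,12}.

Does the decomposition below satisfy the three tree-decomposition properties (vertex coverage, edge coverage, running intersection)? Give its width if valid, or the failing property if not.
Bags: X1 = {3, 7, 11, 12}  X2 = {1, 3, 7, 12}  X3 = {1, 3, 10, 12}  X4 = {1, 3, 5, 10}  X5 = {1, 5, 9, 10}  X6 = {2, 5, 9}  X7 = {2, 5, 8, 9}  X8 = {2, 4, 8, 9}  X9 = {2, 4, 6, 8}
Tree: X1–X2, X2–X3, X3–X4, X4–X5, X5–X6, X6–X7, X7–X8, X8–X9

A tree decomposition must satisfy three properties: every vertex lies in some bag; for every edge, both endpoints lie together in some bag; and for every vertex, the bags containing it form a connected subtree. Here edge (10,2) lies in no bag, so the decomposition is invalid.

No — edge (10,2) lies in no bag.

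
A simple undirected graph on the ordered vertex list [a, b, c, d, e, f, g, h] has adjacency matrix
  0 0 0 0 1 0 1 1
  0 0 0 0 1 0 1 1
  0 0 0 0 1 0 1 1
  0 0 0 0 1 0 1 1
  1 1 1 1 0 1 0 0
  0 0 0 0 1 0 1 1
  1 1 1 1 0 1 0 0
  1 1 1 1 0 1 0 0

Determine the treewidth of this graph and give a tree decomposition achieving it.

Every bag has size at most 4, so the width is 4 − 1 = 3 and tw(G) ≤ 3. For the lower bound: the 4 vertex sets {d,h}, {f,g}, {e}, {a} are disjoint, each induces a connected subgraph, and every pair is joined by at least one edge of G. Contracting each set to a single vertex therefore yields K_{4} as a minor, and since treewidth is minor-monotone, tw(G) ≥ tw(K_{4}) = 3. The upper and lower bounds meet at 3, so that is the treewidth.

Treewidth 3.
One such decomposition:
Bags: B1 = {d, e, g, h}  B2 = {e, f, g, h}  B3 = {a, e, g, h}  B4 = {b, e, g, h}  B5 = {c, e, g, h}
Tree: B1–B2, B2–B3, B3–B4, B4–B5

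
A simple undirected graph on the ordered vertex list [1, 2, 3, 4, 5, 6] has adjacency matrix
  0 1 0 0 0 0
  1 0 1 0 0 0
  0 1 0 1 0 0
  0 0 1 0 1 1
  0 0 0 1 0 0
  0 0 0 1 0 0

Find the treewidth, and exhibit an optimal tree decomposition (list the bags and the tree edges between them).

Each bag holds 2 vertices, so the decomposition has width 1, which upper-bounds the treewidth. Since G has at least one edge (e.g. 3–2), it is not an edgeless graph, so tw(G) ≥ 1. The upper and lower bounds meet at 1, so that is the treewidth.

Treewidth 1.
One such decomposition:
Bags: B1 = {2, 3}  B2 = {3, 4}  B3 = {4, 6}  B4 = {1, 2}  B5 = {4, 5}
Tree: B1–B2, B2–B3, B1–B4, B2–B5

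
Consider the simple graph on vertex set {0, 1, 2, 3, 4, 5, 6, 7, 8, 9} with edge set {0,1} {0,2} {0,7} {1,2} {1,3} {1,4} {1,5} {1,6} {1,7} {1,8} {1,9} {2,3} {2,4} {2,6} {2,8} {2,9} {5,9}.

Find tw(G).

2

A width-2 tree decomposition is:
Bags: B1 = {1, 2, 9}  B2 = {1, 5, 9}  B3 = {1, 2, 6}  B4 = {0, 1, 2}  B5 = {0, 1, 7}  B6 = {1, 2, 4}  B7 = {1, 2, 8}  B8 = {1, 2, 3}
Tree: B1–B2, B1–B3, B3–B4, B4–B5, B1–B6, B4–B7, B4–B8
Each bag holds 3 vertices, so the decomposition has width 2, which upper-bounds the treewidth. On the other hand G contains the 3-clique {0, 1, 2}. A clique must lie in a single bag of any decomposition, so no decomposition can have width below 2. Combining the bounds, tw(G) = 2.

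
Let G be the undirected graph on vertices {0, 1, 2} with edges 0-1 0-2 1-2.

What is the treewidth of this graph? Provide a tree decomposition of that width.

Treewidth 2.
One optimal decomposition is:
Bags: B1 = {0, 1, 2}
Tree: (single bag)

With just one bag of size 3, the width is 3 − 1 = 2, so tw(G) ≤ 2. On the other hand G contains the 3-clique {0, 1, 2}. A clique must lie in a single bag of any decomposition, so no decomposition can have width below 2. Combining the bounds, tw(G) = 2.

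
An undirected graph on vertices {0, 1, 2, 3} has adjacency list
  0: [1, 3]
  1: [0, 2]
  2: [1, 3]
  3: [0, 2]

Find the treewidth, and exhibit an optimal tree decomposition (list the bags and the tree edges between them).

Treewidth 2.
One optimal decomposition is:
Bags: B1 = {0, 1, 3}  B2 = {1, 2, 3}
Tree: B1–B2

Each bag holds 3 vertices, so the decomposition has width 2, which upper-bounds the treewidth. For the lower bound, G contains the cycle 3–0–1–2–3, so G is not a forest; only forests have treewidth ≤ 1, hence tw(G) ≥ 2. Therefore the treewidth is 2.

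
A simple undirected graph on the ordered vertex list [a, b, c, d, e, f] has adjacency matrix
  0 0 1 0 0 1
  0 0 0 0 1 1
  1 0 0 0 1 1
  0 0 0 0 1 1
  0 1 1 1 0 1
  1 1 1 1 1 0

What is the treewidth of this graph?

2

A width-2 tree decomposition is:
Bags: B1 = {c, e, f}  B2 = {b, e, f}  B3 = {a, c, f}  B4 = {d, e, f}
Tree: B1–B2, B1–B3, B1–B4
Each bag holds 3 vertices, so the decomposition has width 2, which upper-bounds the treewidth. For the lower bound, the 3 vertices {d, e, f} are pairwise adjacent, and any tree decomposition puts a clique entirely inside one bag — forcing width ≥ 2. Combining the bounds, tw(G) = 2.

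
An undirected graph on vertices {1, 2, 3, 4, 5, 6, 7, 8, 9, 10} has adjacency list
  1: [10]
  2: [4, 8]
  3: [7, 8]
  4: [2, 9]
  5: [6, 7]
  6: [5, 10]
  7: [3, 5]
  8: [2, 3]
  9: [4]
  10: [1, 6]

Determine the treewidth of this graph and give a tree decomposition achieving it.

Treewidth 1.
One optimal decomposition is:
Bags: B1 = {4, 9}  B2 = {2, 4}  B3 = {2, 8}  B4 = {3, 8}  B5 = {3, 7}  B6 = {5, 7}  B7 = {5, 6}  B8 = {6, 10}  B9 = {1, 10}
Tree: B1–B2, B2–B3, B3–B4, B4–B5, B5–B6, B6–B7, B7–B8, B8–B9

The largest bag has 2 vertices, giving width 1; this decomposition certifies tw(G) ≤ 1. Any graph with an edge has treewidth ≥ 1, and G has the edge 9–4. Therefore the treewidth is 1.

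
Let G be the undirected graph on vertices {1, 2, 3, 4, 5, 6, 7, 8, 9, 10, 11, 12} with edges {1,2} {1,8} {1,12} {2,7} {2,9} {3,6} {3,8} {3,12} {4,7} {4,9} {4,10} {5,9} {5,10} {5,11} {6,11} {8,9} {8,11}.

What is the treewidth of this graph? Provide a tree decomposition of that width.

Each bag holds 4 vertices, so the decomposition has width 3, which upper-bounds the treewidth. For the lower bound: the 4 vertex sets {3,6,12}, {11}, {8}, {1,2,5,9} are disjoint, each induces a connected subgraph, and every pair is joined by at least one edge of G. Contracting each set to a single vertex therefore yields K_{4} as a minor, and since treewidth is minor-monotone, tw(G) ≥ tw(K_{4}) = 3. Therefore the treewidth is 3.

Treewidth 3.
One such decomposition:
Bags: B1 = {3, 6, 11, 12}  B2 = {3, 8, 11, 12}  B3 = {1, 8, 11, 12}  B4 = {1, 5, 8, 11}  B5 = {1, 5, 8, 9}  B6 = {1, 2, 5, 9}  B7 = {2, 5, 9, 10}  B8 = {2, 4, 9, 10}  B9 = {2, 4, 7, 10}
Tree: B1–B2, B2–B3, B3–B4, B4–B5, B5–B6, B6–B7, B7–B8, B8–B9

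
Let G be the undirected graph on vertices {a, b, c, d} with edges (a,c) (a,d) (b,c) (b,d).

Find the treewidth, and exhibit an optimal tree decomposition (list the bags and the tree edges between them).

Treewidth 2.
One optimal decomposition is:
Bags: B1 = {b, c, d}  B2 = {a, c, d}
Tree: B1–B2

The largest bag has 3 vertices, giving width 2; this decomposition certifies tw(G) ≤ 2. For the lower bound, G contains the cycle d–b–c–a–d, so G is not a forest; only forests have treewidth ≤ 1, hence tw(G) ≥ 2. Combining the bounds, tw(G) = 2.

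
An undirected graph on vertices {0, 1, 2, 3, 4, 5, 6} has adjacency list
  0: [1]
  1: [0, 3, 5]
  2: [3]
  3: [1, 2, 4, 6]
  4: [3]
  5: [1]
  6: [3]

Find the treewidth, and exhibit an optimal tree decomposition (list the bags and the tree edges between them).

Every bag has size at most 2, so the width is 2 − 1 = 1 and tw(G) ≤ 1. Any graph with an edge has treewidth ≥ 1, and G has the edge 1–3. Therefore the treewidth is 1.

Treewidth 1.
Bags: B1 = {1, 3}  B2 = {0, 1}  B3 = {1, 5}  B4 = {3, 4}  B5 = {3, 6}  B6 = {2, 3}
Tree: B1–B2, B2–B3, B1–B4, B1–B5, B4–B6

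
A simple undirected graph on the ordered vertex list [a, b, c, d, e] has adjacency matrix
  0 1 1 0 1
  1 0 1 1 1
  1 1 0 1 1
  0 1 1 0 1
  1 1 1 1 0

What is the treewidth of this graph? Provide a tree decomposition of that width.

The largest bag has 4 vertices, giving width 3; this decomposition certifies tw(G) ≤ 3. Conversely, {b, c, d, e} is a clique of size 4, and the vertices of any clique must share a bag in every tree decomposition; so some bag has ≥ 4 vertices and tw(G) ≥ 3. Combining the bounds, tw(G) = 3.

Treewidth 3.
One optimal decomposition is:
Bags: B1 = {b, c, d, e}  B2 = {a, b, c, e}
Tree: B1–B2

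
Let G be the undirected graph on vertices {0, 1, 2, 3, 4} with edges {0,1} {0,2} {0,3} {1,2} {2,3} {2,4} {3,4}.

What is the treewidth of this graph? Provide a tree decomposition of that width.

Every bag has size at most 3, so the width is 3 − 1 = 2 and tw(G) ≤ 2. Conversely, {0, 1, 2} is a clique of size 3, and the vertices of any clique must share a bag in every tree decomposition; so some bag has ≥ 3 vertices and tw(G) ≥ 2. Therefore the treewidth is 2.

Treewidth 2.
One such decomposition:
Bags: B1 = {0, 1, 2}  B2 = {0, 2, 3}  B3 = {2, 3, 4}
Tree: B1–B2, B2–B3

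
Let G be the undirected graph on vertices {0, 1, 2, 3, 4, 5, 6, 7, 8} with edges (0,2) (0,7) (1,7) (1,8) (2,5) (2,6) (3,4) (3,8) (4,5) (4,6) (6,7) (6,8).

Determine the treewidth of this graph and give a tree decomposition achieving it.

Treewidth 3.
One optimal decomposition is:
Bags: B1 = {1, 3, 4, 8}  B2 = {1, 4, 6, 8}  B3 = {1, 4, 6, 7}  B4 = {4, 5, 6, 7}  B5 = {2, 5, 6, 7}  B6 = {0, 2, 5, 7}
Tree: B1–B2, B2–B3, B3–B4, B4–B5, B5–B6

Every bag has size at most 4, so the width is 4 − 1 = 3 and tw(G) ≤ 3. For the lower bound: the 4 vertex sets {1,3,8}, {4}, {6}, {0,2,5,7} are disjoint, each induces a connected subgraph, and every pair is joined by at least one edge of G. Contracting each set to a single vertex therefore yields K_{4} as a minor, and since treewidth is minor-monotone, tw(G) ≥ tw(K_{4}) = 3. The upper and lower bounds meet at 3, so that is the treewidth.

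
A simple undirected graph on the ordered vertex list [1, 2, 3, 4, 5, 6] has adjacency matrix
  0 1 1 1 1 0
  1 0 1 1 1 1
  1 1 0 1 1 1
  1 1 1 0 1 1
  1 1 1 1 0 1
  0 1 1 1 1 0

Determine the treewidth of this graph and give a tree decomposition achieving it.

Treewidth 4.
One such decomposition:
Bags: B1 = {1, 2, 3, 4, 5}  B2 = {2, 3, 4, 5, 6}
Tree: B1–B2

The largest bag has 5 vertices, giving width 4; this decomposition certifies tw(G) ≤ 4. For the lower bound, the 5 vertices {1, 2, 3, 4, 5} are pairwise adjacent, and any tree decomposition puts a clique entirely inside one bag — forcing width ≥ 4. The upper and lower bounds meet at 4, so that is the treewidth.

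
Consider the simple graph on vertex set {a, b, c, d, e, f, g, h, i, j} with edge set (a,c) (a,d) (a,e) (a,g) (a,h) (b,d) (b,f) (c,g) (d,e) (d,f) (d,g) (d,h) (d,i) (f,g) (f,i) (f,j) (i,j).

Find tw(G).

2

A width-2 tree decomposition is:
Bags: B1 = {d, f, i}  B2 = {d, f, g}  B3 = {a, d, g}  B4 = {b, d, f}  B5 = {a, d, e}  B6 = {f, i, j}  B7 = {a, c, g}  B8 = {a, d, h}
Tree: B1–B2, B2–B3, B1–B4, B3–B5, B1–B6, B3–B7, B5–B8
Each bag holds 3 vertices, so the decomposition has width 2, which upper-bounds the treewidth. For the lower bound, the 3 vertices {a, d, g} are pairwise adjacent, and any tree decomposition puts a clique entirely inside one bag — forcing width ≥ 2. The upper and lower bounds meet at 2, so that is the treewidth.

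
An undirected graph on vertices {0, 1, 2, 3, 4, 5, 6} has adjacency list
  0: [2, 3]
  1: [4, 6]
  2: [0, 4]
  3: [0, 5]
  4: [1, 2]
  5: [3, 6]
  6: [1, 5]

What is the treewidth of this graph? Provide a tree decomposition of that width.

Every bag has size at most 3, so the width is 3 − 1 = 2 and tw(G) ≤ 2. The edges 5–6–1–4–2–0–3–5 form a cycle, so G is not a tree and its treewidth is at least 2. The upper and lower bounds meet at 2, so that is the treewidth.

Treewidth 2.
One optimal decomposition is:
Bags: B1 = {1, 5, 6}  B2 = {1, 4, 5}  B3 = {2, 4, 5}  B4 = {0, 2, 5}  B5 = {0, 3, 5}
Tree: B1–B2, B2–B3, B3–B4, B4–B5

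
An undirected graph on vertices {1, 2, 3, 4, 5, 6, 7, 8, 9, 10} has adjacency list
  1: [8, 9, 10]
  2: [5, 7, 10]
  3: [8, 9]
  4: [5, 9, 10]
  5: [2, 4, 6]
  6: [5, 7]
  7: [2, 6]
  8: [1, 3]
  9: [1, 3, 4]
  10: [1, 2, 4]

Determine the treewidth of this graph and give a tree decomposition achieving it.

Each bag holds 3 vertices, so the decomposition has width 2, which upper-bounds the treewidth. Since 6–7–2–5–6 is a cycle in G, G is not acyclic. Forests are exactly the graphs of treewidth ≤ 1, so tw(G) ≥ 2. Therefore the treewidth is 2.

Treewidth 2.
Bags: B1 = {5, 6, 7}  B2 = {2, 5, 7}  B3 = {2, 4, 5}  B4 = {2, 4, 10}  B5 = {4, 9, 10}  B6 = {1, 9, 10}  B7 = {1, 3, 9}  B8 = {1, 3, 8}
Tree: B1–B2, B2–B3, B3–B4, B4–B5, B5–B6, B6–B7, B7–B8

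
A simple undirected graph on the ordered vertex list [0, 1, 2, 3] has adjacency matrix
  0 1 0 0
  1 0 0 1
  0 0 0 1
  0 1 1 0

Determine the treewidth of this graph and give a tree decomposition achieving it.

Treewidth 1.
One optimal decomposition is:
Bags: B1 = {2, 3}  B2 = {1, 3}  B3 = {0, 1}
Tree: B1–B2, B2–B3

The largest bag has 2 vertices, giving width 1; this decomposition certifies tw(G) ≤ 1. G has an edge, so its treewidth is at least 1. Therefore the treewidth is 1.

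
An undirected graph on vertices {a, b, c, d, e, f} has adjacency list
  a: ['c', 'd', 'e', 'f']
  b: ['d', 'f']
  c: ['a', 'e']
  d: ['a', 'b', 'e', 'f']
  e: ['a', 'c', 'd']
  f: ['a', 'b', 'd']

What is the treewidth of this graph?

2

A width-2 tree decomposition is:
Bags: B1 = {a, d, f}  B2 = {b, d, f}  B3 = {a, d, e}  B4 = {a, c, e}
Tree: B1–B2, B1–B3, B3–B4
Every bag has size at most 3, so the width is 3 − 1 = 2 and tw(G) ≤ 2. For the lower bound, the 3 vertices {a, d, e} are pairwise adjacent, and any tree decomposition puts a clique entirely inside one bag — forcing width ≥ 2. Therefore the treewidth is 2.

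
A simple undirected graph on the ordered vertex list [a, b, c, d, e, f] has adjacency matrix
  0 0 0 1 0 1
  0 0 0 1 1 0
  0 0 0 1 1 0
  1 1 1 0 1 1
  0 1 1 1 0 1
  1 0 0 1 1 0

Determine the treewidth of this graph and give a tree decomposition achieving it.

Treewidth 2.
One optimal decomposition is:
Bags: B1 = {d, e, f}  B2 = {a, d, f}  B3 = {b, d, e}  B4 = {c, d, e}
Tree: B1–B2, B1–B3, B1–B4

The largest bag has 3 vertices, giving width 2; this decomposition certifies tw(G) ≤ 2. Conversely, {c, d, e} is a clique of size 3, and the vertices of any clique must share a bag in every tree decomposition; so some bag has ≥ 3 vertices and tw(G) ≥ 2. Therefore the treewidth is 2.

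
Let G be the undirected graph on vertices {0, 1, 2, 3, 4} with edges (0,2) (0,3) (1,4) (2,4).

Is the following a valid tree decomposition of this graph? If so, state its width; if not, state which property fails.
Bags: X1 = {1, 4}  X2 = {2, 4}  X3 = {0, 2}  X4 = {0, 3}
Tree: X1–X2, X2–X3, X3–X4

Yes; width 1.

Vertex coverage: the bags together contain {0, 1, 2, 3, 4}, the full vertex set. Edge coverage: each edge of G has both endpoints in at least one bag. Running intersection: for every vertex, the bags containing it form a connected subtree. All three properties hold, so this is a valid tree decomposition of width max|bag| − 1 = 1, and hence tw(G) ≤ 1.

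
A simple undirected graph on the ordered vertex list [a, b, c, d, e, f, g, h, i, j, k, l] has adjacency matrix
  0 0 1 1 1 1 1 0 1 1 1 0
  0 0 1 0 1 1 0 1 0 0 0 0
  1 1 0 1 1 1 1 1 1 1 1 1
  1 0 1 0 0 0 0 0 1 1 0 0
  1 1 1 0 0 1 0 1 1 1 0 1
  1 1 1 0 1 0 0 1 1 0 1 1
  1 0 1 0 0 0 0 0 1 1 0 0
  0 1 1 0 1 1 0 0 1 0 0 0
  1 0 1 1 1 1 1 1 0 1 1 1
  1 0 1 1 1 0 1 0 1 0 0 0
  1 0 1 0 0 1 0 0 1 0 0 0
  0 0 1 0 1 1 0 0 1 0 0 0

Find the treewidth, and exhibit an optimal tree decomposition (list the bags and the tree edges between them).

The largest bag has 5 vertices, giving width 4; this decomposition certifies tw(G) ≤ 4. Conversely, {b, c, e, f, h} is a clique of size 5, and the vertices of any clique must share a bag in every tree decomposition; so some bag has ≥ 5 vertices and tw(G) ≥ 4. Therefore the treewidth is 4.

Treewidth 4.
One such decomposition:
Bags: B1 = {c, e, f, h, i}  B2 = {a, c, e, f, i}  B3 = {a, c, e, i, j}  B4 = {a, c, g, i, j}  B5 = {c, e, f, i, l}  B6 = {a, c, d, i, j}  B7 = {b, c, e, f, h}  B8 = {a, c, f, i, k}
Tree: B1–B2, B2–B3, B3–B4, B2–B5, B4–B6, B1–B7, B2–B8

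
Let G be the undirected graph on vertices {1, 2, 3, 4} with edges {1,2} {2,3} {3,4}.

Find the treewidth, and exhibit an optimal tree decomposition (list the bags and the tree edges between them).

Treewidth 1.
Bags: B1 = {3, 4}  B2 = {2, 3}  B3 = {1, 2}
Tree: B1–B2, B2–B3

Every bag has size at most 2, so the width is 2 − 1 = 1 and tw(G) ≤ 1. Any graph with an edge has treewidth ≥ 1, and G has the edge 4–3. Combining the bounds, tw(G) = 1.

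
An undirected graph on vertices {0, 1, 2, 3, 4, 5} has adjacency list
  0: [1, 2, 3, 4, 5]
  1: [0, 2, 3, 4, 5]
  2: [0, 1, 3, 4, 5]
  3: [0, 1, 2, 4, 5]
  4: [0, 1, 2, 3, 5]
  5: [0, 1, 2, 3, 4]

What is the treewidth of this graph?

A width-5 tree decomposition is:
Bags: B1 = {0, 1, 2, 3, 4, 5}
Tree: (single bag)
With just one bag of size 6, the width is 6 − 1 = 5, so tw(G) ≤ 5. For the lower bound, the 6 vertices {0, 1, 2, 3, 4, 5} are pairwise adjacent, and any tree decomposition puts a clique entirely inside one bag — forcing width ≥ 5. The upper and lower bounds meet at 5, so that is the treewidth.

5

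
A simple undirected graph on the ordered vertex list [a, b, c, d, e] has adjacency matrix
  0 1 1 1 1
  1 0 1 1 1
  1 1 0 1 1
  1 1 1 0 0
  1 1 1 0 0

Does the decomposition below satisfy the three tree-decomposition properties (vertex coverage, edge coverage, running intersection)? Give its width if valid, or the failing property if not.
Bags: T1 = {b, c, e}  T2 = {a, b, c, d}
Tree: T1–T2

A tree decomposition must satisfy three properties: every vertex lies in some bag; for every edge, both endpoints lie together in some bag; and for every vertex, the bags containing it form a connected subtree. Here edge (a,e) lies in no bag, so the decomposition is invalid.

No — edge (a,e) lies in no bag.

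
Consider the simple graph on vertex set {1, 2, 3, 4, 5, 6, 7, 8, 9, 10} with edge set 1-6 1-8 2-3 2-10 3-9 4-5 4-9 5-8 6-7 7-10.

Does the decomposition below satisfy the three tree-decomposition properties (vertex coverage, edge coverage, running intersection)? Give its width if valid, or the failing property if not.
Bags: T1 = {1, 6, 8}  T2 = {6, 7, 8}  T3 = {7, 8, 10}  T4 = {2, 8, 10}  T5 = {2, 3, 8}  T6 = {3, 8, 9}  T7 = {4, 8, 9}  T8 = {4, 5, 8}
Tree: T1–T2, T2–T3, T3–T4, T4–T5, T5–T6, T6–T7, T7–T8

Every vertex of G appears in some bag (union = {1, 2, 3, 4, 5, 6, 7, 8, 9, 10}); every edge is covered by a bag; and for each vertex v the set of bags containing v is connected in the bag tree. The decomposition is therefore valid. The largest bag has 3 vertices, so the width is 2.

Yes; width 2.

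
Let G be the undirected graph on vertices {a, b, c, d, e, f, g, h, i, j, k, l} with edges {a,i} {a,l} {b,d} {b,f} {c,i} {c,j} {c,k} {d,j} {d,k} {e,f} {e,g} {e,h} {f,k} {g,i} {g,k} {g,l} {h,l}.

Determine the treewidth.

3

A width-3 tree decomposition is:
Bags: B1 = {a, h, i, l}  B2 = {g, h, i, l}  B3 = {e, g, h, i}  B4 = {c, e, g, i}  B5 = {c, e, g, k}  B6 = {c, e, f, k}  B7 = {c, f, j, k}  B8 = {d, f, j, k}  B9 = {b, d, f, j}
Tree: B1–B2, B2–B3, B3–B4, B4–B5, B5–B6, B6–B7, B7–B8, B8–B9
The largest bag has 4 vertices, giving width 3; this decomposition certifies tw(G) ≤ 3. For the lower bound: the 4 vertex sets {a,h,l}, {i}, {g}, {c,e,f,k} are disjoint, each induces a connected subgraph, and every pair is joined by at least one edge of G. Contracting each set to a single vertex therefore yields K_{4} as a minor, and since treewidth is minor-monotone, tw(G) ≥ tw(K_{4}) = 3. The upper and lower bounds meet at 3, so that is the treewidth.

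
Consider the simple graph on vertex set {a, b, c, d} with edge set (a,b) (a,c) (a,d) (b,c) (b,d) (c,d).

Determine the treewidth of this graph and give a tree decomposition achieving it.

Treewidth 3.
Bags: B1 = {a, b, c, d}
Tree: (single bag)

A single bag containing all 4 vertices is trivially a valid decomposition of width 3. On the other hand G contains the 4-clique {a, b, c, d}. A clique must lie in a single bag of any decomposition, so no decomposition can have width below 3. Hence tw(G) = 3 exactly.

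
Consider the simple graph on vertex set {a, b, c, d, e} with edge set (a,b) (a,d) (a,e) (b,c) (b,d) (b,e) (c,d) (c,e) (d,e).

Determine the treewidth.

3

A width-3 tree decomposition is:
Bags: B1 = {a, b, d, e}  B2 = {b, c, d, e}
Tree: B1–B2
The largest bag has 4 vertices, giving width 3; this decomposition certifies tw(G) ≤ 3. For the lower bound, the 4 vertices {b, c, d, e} are pairwise adjacent, and any tree decomposition puts a clique entirely inside one bag — forcing width ≥ 3. The upper and lower bounds meet at 3, so that is the treewidth.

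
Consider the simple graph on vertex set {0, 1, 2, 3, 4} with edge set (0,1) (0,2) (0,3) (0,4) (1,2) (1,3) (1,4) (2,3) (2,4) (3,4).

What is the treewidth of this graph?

4

A width-4 tree decomposition is:
Bags: B1 = {0, 1, 2, 3, 4}
Tree: (single bag)
A single bag containing all 5 vertices is trivially a valid decomposition of width 4. Conversely, {0, 1, 2, 3, 4} is a clique of size 5, and the vertices of any clique must share a bag in every tree decomposition; so some bag has ≥ 5 vertices and tw(G) ≥ 4. Combining the bounds, tw(G) = 4.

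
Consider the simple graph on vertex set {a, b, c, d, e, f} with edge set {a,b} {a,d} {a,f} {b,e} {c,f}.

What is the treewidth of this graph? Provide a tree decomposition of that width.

Treewidth 1.
One such decomposition:
Bags: B1 = {a, b}  B2 = {a, f}  B3 = {a, d}  B4 = {b, e}  B5 = {c, f}
Tree: B1–B2, B2–B3, B1–B4, B2–B5

Every bag has size at most 2, so the width is 2 − 1 = 1 and tw(G) ≤ 1. G has an edge, so its treewidth is at least 1. Therefore the treewidth is 1.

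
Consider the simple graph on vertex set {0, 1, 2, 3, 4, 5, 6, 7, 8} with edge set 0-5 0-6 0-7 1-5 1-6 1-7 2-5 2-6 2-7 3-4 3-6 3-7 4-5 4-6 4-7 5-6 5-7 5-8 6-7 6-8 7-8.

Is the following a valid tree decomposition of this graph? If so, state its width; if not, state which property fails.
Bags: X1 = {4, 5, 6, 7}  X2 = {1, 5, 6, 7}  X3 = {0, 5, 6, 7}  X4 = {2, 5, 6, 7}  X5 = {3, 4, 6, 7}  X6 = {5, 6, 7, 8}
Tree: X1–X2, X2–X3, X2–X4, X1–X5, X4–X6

Yes; width 3.

Every vertex of G appears in some bag (union = {0, 1, 2, 3, 4, 5, 6, 7, 8}); every edge is covered by a bag; and for each vertex v the set of bags containing v is connected in the bag tree. The decomposition is therefore valid. The largest bag has 4 vertices, so the width is 3.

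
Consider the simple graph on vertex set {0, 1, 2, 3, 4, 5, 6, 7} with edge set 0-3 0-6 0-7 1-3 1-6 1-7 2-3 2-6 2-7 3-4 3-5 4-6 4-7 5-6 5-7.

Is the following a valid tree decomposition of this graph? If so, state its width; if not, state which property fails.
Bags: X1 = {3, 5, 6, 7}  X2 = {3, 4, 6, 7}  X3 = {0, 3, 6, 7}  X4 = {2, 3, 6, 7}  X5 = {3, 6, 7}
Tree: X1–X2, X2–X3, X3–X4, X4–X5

A tree decomposition must satisfy three properties: every vertex lies in some bag; for every edge, both endpoints lie together in some bag; and for every vertex, the bags containing it form a connected subtree. Here vertex 1 appears in no bag, so the decomposition is invalid.

No — vertex 1 appears in no bag.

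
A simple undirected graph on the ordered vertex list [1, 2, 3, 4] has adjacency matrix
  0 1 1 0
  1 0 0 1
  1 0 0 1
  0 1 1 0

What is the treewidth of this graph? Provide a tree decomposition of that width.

The largest bag has 3 vertices, giving width 2; this decomposition certifies tw(G) ≤ 2. For the lower bound, G contains the cycle 4–2–1–3–4, so G is not a forest; only forests have treewidth ≤ 1, hence tw(G) ≥ 2. The upper and lower bounds meet at 2, so that is the treewidth.

Treewidth 2.
Bags: B1 = {1, 2, 4}  B2 = {1, 3, 4}
Tree: B1–B2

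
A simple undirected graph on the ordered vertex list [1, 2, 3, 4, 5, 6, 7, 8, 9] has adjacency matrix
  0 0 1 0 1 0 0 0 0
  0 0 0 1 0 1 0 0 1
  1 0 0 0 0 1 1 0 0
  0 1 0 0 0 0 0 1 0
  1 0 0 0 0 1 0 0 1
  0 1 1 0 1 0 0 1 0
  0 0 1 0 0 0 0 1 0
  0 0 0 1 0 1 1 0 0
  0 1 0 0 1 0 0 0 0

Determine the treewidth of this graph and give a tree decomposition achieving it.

Every bag has size at most 4, so the width is 4 − 1 = 3 and tw(G) ≤ 3. For the lower bound: the 4 vertex sets {1,5,9}, {2}, {6}, {3,4,7,8} are disjoint, each induces a connected subgraph, and every pair is joined by at least one edge of G. Contracting each set to a single vertex therefore yields K_{4} as a minor, and since treewidth is minor-monotone, tw(G) ≥ tw(K_{4}) = 3. Combining the bounds, tw(G) = 3.

Treewidth 3.
One optimal decomposition is:
Bags: B1 = {1, 2, 5, 9}  B2 = {1, 2, 5, 6}  B3 = {1, 2, 3, 6}  B4 = {2, 3, 4, 6}  B5 = {3, 4, 6, 8}  B6 = {3, 4, 7, 8}
Tree: B1–B2, B2–B3, B3–B4, B4–B5, B5–B6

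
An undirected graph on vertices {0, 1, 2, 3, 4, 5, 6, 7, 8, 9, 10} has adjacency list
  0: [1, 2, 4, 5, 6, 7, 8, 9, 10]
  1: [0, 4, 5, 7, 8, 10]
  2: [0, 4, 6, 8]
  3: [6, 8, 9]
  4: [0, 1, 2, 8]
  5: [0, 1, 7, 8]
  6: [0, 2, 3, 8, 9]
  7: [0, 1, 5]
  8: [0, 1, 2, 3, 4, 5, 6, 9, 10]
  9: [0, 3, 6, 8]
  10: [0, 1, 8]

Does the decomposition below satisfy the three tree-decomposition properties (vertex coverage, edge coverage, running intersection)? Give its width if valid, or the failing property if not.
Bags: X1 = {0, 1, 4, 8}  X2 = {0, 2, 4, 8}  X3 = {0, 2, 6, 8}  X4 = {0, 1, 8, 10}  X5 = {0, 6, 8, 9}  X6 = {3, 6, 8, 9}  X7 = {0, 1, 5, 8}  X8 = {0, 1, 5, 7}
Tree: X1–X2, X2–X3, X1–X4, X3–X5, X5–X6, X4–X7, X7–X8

Yes; width 3.

Every vertex of G appears in some bag (union = {0, 1, 2, 3, 4, 5, 6, 7, 8, 9, 10}); every edge is covered by a bag; and for each vertex v the set of bags containing v is connected in the bag tree. The decomposition is therefore valid. The largest bag has 4 vertices, so the width is 3.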